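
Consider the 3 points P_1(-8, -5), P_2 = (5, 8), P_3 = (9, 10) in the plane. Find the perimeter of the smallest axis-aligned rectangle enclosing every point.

Width = max x − min x = 9 − (-8) = 17.
Height = max y − min y = 10 − (-5) = 15.
Perimeter = 2(17 + 15) = 64.

64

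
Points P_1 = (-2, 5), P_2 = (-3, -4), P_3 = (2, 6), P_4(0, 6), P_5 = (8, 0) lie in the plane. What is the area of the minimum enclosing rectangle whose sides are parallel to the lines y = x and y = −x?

In coordinates u = x + y, v = x − y the rectangle is axis-aligned; the map (x,y)→(u,v) scales areas by 2.
u-values: 3, -7, 8, 6, 8; range = 8 − (-7) = 15.
v-values: -7, 1, -4, -6, 8; range = 8 − (-7) = 15.
Area = (15 × 15) / 2 = 112.5.

112.5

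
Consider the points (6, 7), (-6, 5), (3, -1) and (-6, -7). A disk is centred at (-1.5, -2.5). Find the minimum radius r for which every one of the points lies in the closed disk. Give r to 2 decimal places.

The required radius is the distance from (-1.5, -2.5) to the farthest point.
Squared distances: 146.5, 76.5, 22.5, 40.5.
Maximum is 146.5, attained at (6, 7).
r = √(146.5) ≈ 12.10.

12.10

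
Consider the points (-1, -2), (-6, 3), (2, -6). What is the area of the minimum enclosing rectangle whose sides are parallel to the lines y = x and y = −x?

8.5

In coordinates u = x + y, v = x − y the rectangle is axis-aligned; the map (x,y)→(u,v) scales areas by 2.
u-values: -3, -3, -4; range = -3 − (-4) = 1.
v-values: 1, -9, 8; range = 8 − (-9) = 17.
Area = (1 × 17) / 2 = 8.5.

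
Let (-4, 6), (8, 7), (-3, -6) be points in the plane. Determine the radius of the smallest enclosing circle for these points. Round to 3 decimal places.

Call the three points A, B, C in the order given.
Side lengths²: AB² = 145, AC² = 145, BC² = 290.
Since BC² = 290 ≥ 145 + 145 = 290, the angle opposite BC is not acute, so the smallest enclosing circle has BC as diameter.
Centre = midpoint of BC = (2.5, 0.5), r² = 290/4 = 72.5.
r = √(72.5) ≈ 8.515.

8.515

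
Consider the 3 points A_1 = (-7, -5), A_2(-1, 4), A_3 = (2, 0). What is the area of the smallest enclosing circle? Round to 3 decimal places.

Side lengths²: A_1A_2² = 117, A_1A_3² = 106, A_2A_3² = 25.
Since A_1A_2² = 117 < 106 + 25 = 131, the triangle is acute, so the smallest enclosing circle is the circumcircle.
Circumcentre = (-115/34, -31/34), r² = 17225/578.
Area = π·r² = π·17225/578 ≈ 93.623.

93.623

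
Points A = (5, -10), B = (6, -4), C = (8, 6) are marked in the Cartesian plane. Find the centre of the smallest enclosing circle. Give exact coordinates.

(6.5, -2)

Side lengths²: AB² = 37, AC² = 265, BC² = 104.
Since AC² = 265 ≥ 104 + 37 = 141, the angle opposite AC is not acute, so the smallest enclosing circle has AC as diameter.
Centre = midpoint of AC = (6.5, -2), r² = 265/4 = 66.25.
Centre = (6.5, -2).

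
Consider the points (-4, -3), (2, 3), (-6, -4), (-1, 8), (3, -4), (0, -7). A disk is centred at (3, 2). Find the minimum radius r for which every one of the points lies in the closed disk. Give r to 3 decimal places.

10.817

The required radius is the distance from (3, 2) to the farthest point.
Squared distances: 74, 2, 117, 52, 36, 90.
Maximum is 117, attained at (-6, -4).
r = √117 ≈ 10.817.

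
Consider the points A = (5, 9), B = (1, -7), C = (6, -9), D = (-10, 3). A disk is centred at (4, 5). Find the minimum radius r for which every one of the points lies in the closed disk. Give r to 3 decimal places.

14.142

The required radius is the distance from (4, 5) to the farthest point.
Squared distances: 17, 153, 200, 200.
Maximum is 200, attained at C.
r = √200 ≈ 14.142.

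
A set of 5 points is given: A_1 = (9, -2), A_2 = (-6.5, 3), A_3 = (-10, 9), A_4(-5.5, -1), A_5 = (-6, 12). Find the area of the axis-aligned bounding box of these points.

266

x ranges over [-10, 9], width 19.
y ranges over [-2, 12], height 14.
Area = 19 × 14 = 266.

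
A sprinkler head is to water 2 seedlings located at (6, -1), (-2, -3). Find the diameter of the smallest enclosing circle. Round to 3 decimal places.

The smallest circle enclosing two points has them as diameter endpoints.
Centre = midpoint = (2, -2); r² = |(6, -1)−(-2, -3)|²/4 = 68/4 = 17.
Diameter = 2r = 2√17 ≈ 8.246.

8.246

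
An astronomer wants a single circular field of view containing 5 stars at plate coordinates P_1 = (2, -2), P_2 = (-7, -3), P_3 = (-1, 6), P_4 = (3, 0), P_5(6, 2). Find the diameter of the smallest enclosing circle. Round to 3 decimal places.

13.928

By Welzl's lemma the MEC is supported by two points (diametrically opposite) or three points (on a circumcircle).
The farthest pair is P_2–P_5 with squared distance 194. The circle on this segment as diameter has centre (-0.5, -0.5) and r² = 194/4 = 48.5.
Check P_1: distance² to centre = 8.5 ≤ 48.5, so it lies inside.
All remaining points lie in this disk, and no smaller disk contains both endpoints, so this is the minimum enclosing circle.
Diameter = 2r = 2√(48.5) ≈ 13.928.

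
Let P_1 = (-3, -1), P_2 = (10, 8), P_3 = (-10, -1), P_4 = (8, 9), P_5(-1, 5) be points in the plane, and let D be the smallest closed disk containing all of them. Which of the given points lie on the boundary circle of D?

P_2, P_3

The farthest pair is P_2–P_3 with squared distance 481. The circle on this segment as diameter has centre (0, 3.5) and r² = 481/4 = 120.25.
Check P_1: distance² to centre = 29.25 ≤ 120.25, so it lies inside.
All remaining points lie in this disk, and no smaller disk contains both endpoints, so this is the minimum enclosing circle.
The points at distance exactly r from the centre are P_2, P_3 — 2 points.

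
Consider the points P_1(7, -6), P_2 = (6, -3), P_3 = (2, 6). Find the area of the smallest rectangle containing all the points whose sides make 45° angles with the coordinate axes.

In coordinates u = x + y, v = x − y the rectangle is axis-aligned; the map (x,y)→(u,v) scales areas by 2.
u-values: 1, 3, 8; range = 8 − 1 = 7.
v-values: 13, 9, -4; range = 13 − (-4) = 17.
Area = (7 × 17) / 2 = 59.5.

59.5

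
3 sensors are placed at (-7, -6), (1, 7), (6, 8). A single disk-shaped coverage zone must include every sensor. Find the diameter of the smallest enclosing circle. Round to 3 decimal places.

19.105

Call the three points A, B, C in the order given.
Side lengths²: AB² = 233, AC² = 365, BC² = 26.
Since AC² = 365 ≥ 233 + 26 = 259, the angle opposite AC is not acute, so the smallest enclosing circle has AC as diameter.
Centre = midpoint of AC = (-0.5, 1), r² = 365/4 = 91.25.
Diameter = 2r = 2√(91.25) ≈ 19.105.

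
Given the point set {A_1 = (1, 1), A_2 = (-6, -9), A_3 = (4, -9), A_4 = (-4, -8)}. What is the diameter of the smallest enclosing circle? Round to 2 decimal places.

12.74

By Welzl's lemma the MEC is supported by two points (diametrically opposite) or three points (on a circumcircle).
The minimum enclosing circle is determined by three boundary points: A_1, A_2, A_3.
Their circumcentre is (-1, -5.05) with r² = 40.6025.
The farthest remaining point A_4 is at distance² 17.7025 ≤ 40.6025.
Diameter = 2r = 2√(40.6025) ≈ 12.74.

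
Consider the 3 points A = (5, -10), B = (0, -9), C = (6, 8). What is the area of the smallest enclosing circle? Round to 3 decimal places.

Side lengths²: AB² = 26, AC² = 325, BC² = 325.
Since BC² = 325 < 325 + 26 = 351, the triangle is acute, so the smallest enclosing circle is the circumcircle.
Circumcentre = (59/14, -13/14), r² = 8125/98.
Area = π·r² = π·8125/98 ≈ 260.464.

260.464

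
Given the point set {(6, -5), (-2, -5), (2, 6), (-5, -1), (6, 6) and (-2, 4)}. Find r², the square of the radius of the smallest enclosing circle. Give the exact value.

The minimum enclosing circle is determined by three boundary points: (6, -5), (-5, -1), (6, 6).
Their circumcentre is (39/22, 0.5) with r² = 11645/242.
The farthest remaining point (-2, -5) is at distance² 10765/242 ≤ 11645/242.

11645/242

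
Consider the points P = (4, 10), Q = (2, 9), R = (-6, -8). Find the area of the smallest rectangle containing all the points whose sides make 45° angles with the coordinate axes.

In coordinates u = x + y, v = x − y the rectangle is axis-aligned; the map (x,y)→(u,v) scales areas by 2.
u-values: 14, 11, -14; range = 14 − (-14) = 28.
v-values: -6, -7, 2; range = 2 − (-7) = 9.
Area = (28 × 9) / 2 = 126.

126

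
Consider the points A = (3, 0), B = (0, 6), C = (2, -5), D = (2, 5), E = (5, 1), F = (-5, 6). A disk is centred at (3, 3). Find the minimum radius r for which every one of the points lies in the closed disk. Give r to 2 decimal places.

The required radius is the distance from (3, 3) to the farthest point.
Squared distances: 9, 18, 65, 5, 8, 73.
Maximum is 73, attained at F.
r = √73 ≈ 8.54.

8.54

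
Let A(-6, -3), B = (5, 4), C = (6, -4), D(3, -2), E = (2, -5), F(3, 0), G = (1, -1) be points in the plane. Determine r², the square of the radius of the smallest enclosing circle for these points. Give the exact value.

By Welzl's lemma the MEC is supported by two points (diametrically opposite) or three points (on a circumcircle).
The minimum enclosing circle is determined by three boundary points: A, B, C.
Their circumcentre is (9/38, -25/38) with r² = 32045/722.
The farthest remaining point E is at distance² 15857/722 ≤ 32045/722.

32045/722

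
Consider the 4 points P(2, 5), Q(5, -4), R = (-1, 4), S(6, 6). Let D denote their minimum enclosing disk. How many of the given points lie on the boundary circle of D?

The minimum enclosing circle is determined by three boundary points: Q, R, S.
Their circumcentre is (61/17, 81/68) with r² = 133825/4624.
The farthest remaining point P is at distance² 78745/4624 ≤ 133825/4624.
The points at distance exactly r from the centre are Q, R, S — 3 points.

3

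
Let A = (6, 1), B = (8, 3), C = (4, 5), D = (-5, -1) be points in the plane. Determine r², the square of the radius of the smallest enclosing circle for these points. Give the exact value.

46.25

By Welzl's lemma the MEC is supported by two points (diametrically opposite) or three points (on a circumcircle).
The farthest pair is B–D with squared distance 185. The circle on this segment as diameter has centre (1.5, 1) and r² = 185/4 = 46.25.
Check A: distance² to centre = 20.25 ≤ 46.25, so it lies inside.
All remaining points lie in this disk, and no smaller disk contains both endpoints, so this is the minimum enclosing circle.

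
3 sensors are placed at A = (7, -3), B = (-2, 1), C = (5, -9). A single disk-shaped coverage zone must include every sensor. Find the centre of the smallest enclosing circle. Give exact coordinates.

Side lengths²: AB² = 97, AC² = 40, BC² = 149.
Since BC² = 149 ≥ 97 + 40 = 137, the angle opposite BC is not acute, so the smallest enclosing circle has BC as diameter.
Centre = midpoint of BC = (1.5, -4), r² = 149/4 = 37.25.
Centre = (1.5, -4).

(1.5, -4)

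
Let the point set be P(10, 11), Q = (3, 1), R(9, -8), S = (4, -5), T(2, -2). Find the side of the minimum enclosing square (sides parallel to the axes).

The bounding box has width 8 and height 19.
An axis-aligned square enclosing the set must have side ≥ max(width, height).
So the minimum side is max(8, 19) = 19.

19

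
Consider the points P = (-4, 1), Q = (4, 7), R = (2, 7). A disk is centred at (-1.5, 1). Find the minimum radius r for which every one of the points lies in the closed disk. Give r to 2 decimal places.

8.14

The required radius is the distance from (-1.5, 1) to the farthest point.
Squared distances: 6.25, 66.25, 48.25.
Maximum is 66.25, attained at Q.
r = √(66.25) ≈ 8.14.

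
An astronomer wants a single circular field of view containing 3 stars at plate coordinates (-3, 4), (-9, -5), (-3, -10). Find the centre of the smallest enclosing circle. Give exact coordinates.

(-3, -3)

Call the three points A, B, C in the order given.
Side lengths²: AB² = 117, AC² = 196, BC² = 61.
Since AC² = 196 ≥ 117 + 61 = 178, the angle opposite AC is not acute, so the smallest enclosing circle has AC as diameter.
Centre = midpoint of AC = (-3, -3), r² = 196/4 = 49.
Centre = (-3, -3).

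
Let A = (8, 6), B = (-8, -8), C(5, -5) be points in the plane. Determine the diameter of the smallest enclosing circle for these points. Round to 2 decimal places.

21.26

Side lengths²: AB² = 452, AC² = 130, BC² = 178.
Since AB² = 452 ≥ 178 + 130 = 308, the angle opposite AB is not acute, so the smallest enclosing circle has AB as diameter.
Centre = midpoint of AB = (0, -1), r² = 452/4 = 113.
Diameter = 2r = 2√113 ≈ 21.26.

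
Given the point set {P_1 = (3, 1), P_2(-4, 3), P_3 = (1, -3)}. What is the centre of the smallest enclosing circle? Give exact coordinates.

(-0.9375, 0.46875)

Side lengths²: P_1P_2² = 53, P_1P_3² = 20, P_2P_3² = 61.
Since P_2P_3² = 61 < 53 + 20 = 73, the triangle is acute, so the smallest enclosing circle is the circumcircle.
Circumcentre = (-0.9375, 0.46875), r² = 15.7861328125.
Centre = (-0.9375, 0.46875).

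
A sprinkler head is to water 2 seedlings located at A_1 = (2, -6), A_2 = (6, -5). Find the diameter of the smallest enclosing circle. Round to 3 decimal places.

4.123

The smallest circle enclosing two points has them as diameter endpoints.
Centre = midpoint = (4, -5.5); r² = |A_1A_2|²/4 = 17/4 = 4.25.
Diameter = 2r = 2√(4.25) ≈ 4.123.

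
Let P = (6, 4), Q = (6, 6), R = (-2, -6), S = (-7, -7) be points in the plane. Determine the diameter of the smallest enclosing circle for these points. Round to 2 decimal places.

The minimum enclosing circle of a finite set is fixed by two of the points (as a diameter) or three (as a circumcircle).
The farthest pair is Q–S with squared distance 338. The circle on this segment as diameter has centre (-0.5, -0.5) and r² = 338/4 = 84.5.
Check P: distance² to centre = 62.5 ≤ 84.5, so it lies inside.
All remaining points lie in this disk, and no smaller disk contains both endpoints, so this is the minimum enclosing circle.
Diameter = 2r = 2√(84.5) ≈ 18.38.

18.38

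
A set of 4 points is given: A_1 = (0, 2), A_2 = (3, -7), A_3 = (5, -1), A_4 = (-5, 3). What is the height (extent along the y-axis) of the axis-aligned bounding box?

10

max y = 3, min y = -7, so height = 10.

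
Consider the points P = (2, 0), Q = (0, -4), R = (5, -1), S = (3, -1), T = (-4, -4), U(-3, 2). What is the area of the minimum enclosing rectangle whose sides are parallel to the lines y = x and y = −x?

66

In coordinates u = x + y, v = x − y the rectangle is axis-aligned; the map (x,y)→(u,v) scales areas by 2.
u-values: 2, -4, 4, 2, -8, -1; range = 4 − (-8) = 12.
v-values: 2, 4, 6, 4, 0, -5; range = 6 − (-5) = 11.
Area = (12 × 11) / 2 = 66.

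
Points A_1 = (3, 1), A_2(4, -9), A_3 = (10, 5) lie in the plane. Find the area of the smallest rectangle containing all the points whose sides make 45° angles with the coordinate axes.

110

In coordinates u = x + y, v = x − y the rectangle is axis-aligned; the map (x,y)→(u,v) scales areas by 2.
u-values: 4, -5, 15; range = 15 − (-5) = 20.
v-values: 2, 13, 5; range = 13 − 2 = 11.
Area = (20 × 11) / 2 = 110.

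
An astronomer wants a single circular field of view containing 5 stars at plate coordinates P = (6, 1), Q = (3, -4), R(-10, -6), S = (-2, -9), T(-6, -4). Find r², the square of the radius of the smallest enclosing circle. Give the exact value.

The farthest pair is P–R with squared distance 305. The circle on this segment as diameter has centre (-2, -2.5) and r² = 305/4 = 76.25.
Check Q: distance² to centre = 27.25 ≤ 76.25, so it lies inside.
All remaining points lie in this disk, and no smaller disk contains both endpoints, so this is the minimum enclosing circle.

76.25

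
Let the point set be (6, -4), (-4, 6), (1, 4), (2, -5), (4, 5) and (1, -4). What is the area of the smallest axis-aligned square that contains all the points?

121

The bounding box has width 10 and height 11.
An axis-aligned square enclosing the set must have side ≥ max(width, height).
So the minimum side is max(10, 11) = 11.
Area = 11² = 121.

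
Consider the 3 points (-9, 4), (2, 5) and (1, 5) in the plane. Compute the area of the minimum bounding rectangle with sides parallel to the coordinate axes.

11

x ranges over [-9, 2], width 11.
y ranges over [4, 5], height 1.
Area = 11 × 1 = 11.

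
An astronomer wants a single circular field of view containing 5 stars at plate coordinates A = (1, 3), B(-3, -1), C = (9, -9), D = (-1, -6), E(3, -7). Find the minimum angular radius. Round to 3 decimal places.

7.354

By Welzl's lemma the MEC is supported by two points (diametrically opposite) or three points (on a circumcircle).
The minimum enclosing circle is determined by three boundary points: A, B, C.
Their circumcentre is (3.8, -3.8) with r² = 54.08.
The farthest remaining point D is at distance² 27.88 ≤ 54.08.
r = √(54.08) ≈ 7.354.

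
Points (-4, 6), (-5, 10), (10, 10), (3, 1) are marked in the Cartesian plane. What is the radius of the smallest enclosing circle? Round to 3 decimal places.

7.628

The minimum enclosing circle is determined by three boundary points: (-5, 10), (10, 10), (3, 1).
Their circumcentre is (2.5, 155/18) with r² = 9425/162.
The farthest remaining point (-4, 6) is at distance² 7949/162 ≤ 9425/162.
r = √(9425/162) ≈ 7.628.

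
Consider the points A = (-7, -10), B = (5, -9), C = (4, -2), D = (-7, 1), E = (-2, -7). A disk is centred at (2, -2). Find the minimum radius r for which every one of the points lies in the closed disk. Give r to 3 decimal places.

12.042

The required radius is the distance from (2, -2) to the farthest point.
Squared distances: 145, 58, 4, 90, 41.
Maximum is 145, attained at A.
r = √145 ≈ 12.042.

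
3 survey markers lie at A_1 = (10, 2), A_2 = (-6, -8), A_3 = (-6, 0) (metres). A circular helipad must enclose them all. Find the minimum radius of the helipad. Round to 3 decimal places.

9.434

Side lengths²: A_1A_2² = 356, A_1A_3² = 260, A_2A_3² = 64.
Since A_1A_2² = 356 ≥ 260 + 64 = 324, the angle opposite A_1A_2 is not acute, so the smallest enclosing circle has A_1A_2 as diameter.
Centre = midpoint of A_1A_2 = (2, -3), r² = 356/4 = 89.
r = √89 ≈ 9.434.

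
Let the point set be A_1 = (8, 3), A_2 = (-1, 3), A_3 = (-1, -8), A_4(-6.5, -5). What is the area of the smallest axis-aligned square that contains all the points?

The bounding box has width 14.5 and height 11.
An axis-aligned square enclosing the set must have side ≥ max(width, height).
So the minimum side is max(14.5, 11) = 14.5.
Area = 14.5² = 210.25.

210.25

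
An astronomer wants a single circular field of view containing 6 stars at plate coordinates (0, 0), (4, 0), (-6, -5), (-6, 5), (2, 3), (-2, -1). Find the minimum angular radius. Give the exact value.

The minimum enclosing circle of a finite set is fixed by two of the points (as a diameter) or three (as a circumcircle).
The minimum enclosing circle is determined by three boundary points: (4, 0), (-6, -5), (-6, 5).
Their circumcentre is (-2.25, 0) with r² = 39.0625.
The farthest remaining point (2, 3) is at distance² 27.0625 ≤ 39.0625.
r = √(39.0625) = 6.25.

6.25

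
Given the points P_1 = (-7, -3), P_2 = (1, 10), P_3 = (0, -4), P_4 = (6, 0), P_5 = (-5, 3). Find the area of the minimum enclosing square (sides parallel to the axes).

The bounding box has width 13 and height 14.
An axis-aligned square enclosing the set must have side ≥ max(width, height).
So the minimum side is max(13, 14) = 14.
Area = 14² = 196.

196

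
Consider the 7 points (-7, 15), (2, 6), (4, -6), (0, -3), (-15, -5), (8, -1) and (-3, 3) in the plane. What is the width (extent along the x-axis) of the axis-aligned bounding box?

max x = 8, min x = -15, so width = 23.

23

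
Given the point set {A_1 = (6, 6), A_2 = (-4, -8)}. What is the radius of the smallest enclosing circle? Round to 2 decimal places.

The smallest circle enclosing two points has them as diameter endpoints.
Centre = midpoint = (1, -1); r² = |A_1A_2|²/4 = 296/4 = 74.
r = √74 ≈ 8.60.

8.60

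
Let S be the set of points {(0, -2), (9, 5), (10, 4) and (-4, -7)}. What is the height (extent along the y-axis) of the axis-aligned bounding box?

12

max y = 5, min y = -7, so height = 12.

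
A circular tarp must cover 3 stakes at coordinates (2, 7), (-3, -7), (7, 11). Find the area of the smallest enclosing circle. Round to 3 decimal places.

Call the three points A, B, C in the order given.
Side lengths²: AB² = 221, AC² = 41, BC² = 424.
Since BC² = 424 ≥ 221 + 41 = 262, the angle opposite BC is not acute, so the smallest enclosing circle has BC as diameter.
Centre = midpoint of BC = (2, 2), r² = 424/4 = 106.
Area = π·r² = π·106 ≈ 333.009.

333.009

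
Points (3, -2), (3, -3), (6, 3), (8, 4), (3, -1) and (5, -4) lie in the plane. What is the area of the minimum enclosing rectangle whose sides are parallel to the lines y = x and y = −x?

In coordinates u = x + y, v = x − y the rectangle is axis-aligned; the map (x,y)→(u,v) scales areas by 2.
u-values: 1, 0, 9, 12, 2, 1; range = 12 − 0 = 12.
v-values: 5, 6, 3, 4, 4, 9; range = 9 − 3 = 6.
Area = (12 × 6) / 2 = 36.

36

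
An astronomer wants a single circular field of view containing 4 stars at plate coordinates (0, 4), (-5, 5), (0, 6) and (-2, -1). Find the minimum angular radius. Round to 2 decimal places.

3.77

The minimum enclosing circle of a finite set is fixed by two of the points (as a diameter) or three (as a circumcircle).
The minimum enclosing circle is determined by three boundary points: (-5, 5), (0, 6), (-2, -1).
Their circumcentre is (-43/22, 61/22) with r² = 3445/242.
The farthest remaining point (0, 4) is at distance² 1289/242 ≤ 3445/242.
r = √(3445/242) ≈ 3.77.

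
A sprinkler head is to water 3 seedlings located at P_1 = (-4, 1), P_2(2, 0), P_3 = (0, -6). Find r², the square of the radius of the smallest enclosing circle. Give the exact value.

Side lengths²: P_1P_2² = 37, P_1P_3² = 65, P_2P_3² = 40.
Since P_1P_3² = 65 < 40 + 37 = 77, the triangle is acute, so the smallest enclosing circle is the circumcircle.
Circumcentre = (-55/38, -83/38), r² = 12025/722.

12025/722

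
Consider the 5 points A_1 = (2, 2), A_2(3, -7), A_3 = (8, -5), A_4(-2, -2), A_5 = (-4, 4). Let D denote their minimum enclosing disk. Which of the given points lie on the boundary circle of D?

A_3, A_5

The farthest pair is A_3–A_5 with squared distance 225. The circle on this segment as diameter has centre (2, -0.5) and r² = 225/4 = 56.25.
Check A_1: distance² to centre = 6.25 ≤ 56.25, so it lies inside.
All remaining points lie in this disk, and no smaller disk contains both endpoints, so this is the minimum enclosing circle.
The points at distance exactly r from the centre are A_3, A_5 — 2 points.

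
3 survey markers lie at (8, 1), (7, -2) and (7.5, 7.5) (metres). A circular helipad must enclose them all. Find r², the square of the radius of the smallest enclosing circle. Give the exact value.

22.625

Call the three points A, B, C in the order given.
Side lengths²: AB² = 10, AC² = 42.5, BC² = 90.5.
Since BC² = 90.5 ≥ 42.5 + 10 = 52.5, the angle opposite BC is not acute, so the smallest enclosing circle has BC as diameter.
Centre = midpoint of BC = (7.25, 2.75), r² = 90.5/4 = 22.625.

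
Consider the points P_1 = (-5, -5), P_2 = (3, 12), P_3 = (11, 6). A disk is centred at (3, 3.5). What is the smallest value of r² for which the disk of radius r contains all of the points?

136.25

The required radius is the distance from (3, 3.5) to the farthest point.
Squared distances: 136.25, 72.25, 70.25.
Maximum is 136.25, attained at P_1.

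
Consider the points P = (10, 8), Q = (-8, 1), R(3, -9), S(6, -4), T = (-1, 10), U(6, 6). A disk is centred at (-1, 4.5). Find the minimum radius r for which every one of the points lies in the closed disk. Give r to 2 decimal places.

The required radius is the distance from (-1, 4.5) to the farthest point.
Squared distances: 133.25, 61.25, 198.25, 121.25, 30.25, 51.25.
Maximum is 198.25, attained at R.
r = √(198.25) ≈ 14.08.

14.08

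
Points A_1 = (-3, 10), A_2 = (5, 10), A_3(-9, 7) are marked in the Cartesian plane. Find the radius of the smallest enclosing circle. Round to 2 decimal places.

Side lengths²: A_1A_2² = 64, A_1A_3² = 45, A_2A_3² = 205.
Since A_2A_3² = 205 ≥ 64 + 45 = 109, the angle opposite A_2A_3 is not acute, so the smallest enclosing circle has A_2A_3 as diameter.
Centre = midpoint of A_2A_3 = (-2, 8.5), r² = 205/4 = 51.25.
r = √(51.25) ≈ 7.16.

7.16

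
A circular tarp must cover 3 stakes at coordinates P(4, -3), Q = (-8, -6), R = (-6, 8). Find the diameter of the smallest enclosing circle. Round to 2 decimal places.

16.05

Side lengths²: PQ² = 153, PR² = 221, QR² = 200.
Since PR² = 221 < 200 + 153 = 353, the triangle is acute, so the smallest enclosing circle is the circumcircle.
Circumcentre = (-175/54, 25/54), r² = 93925/1458.
Diameter = 2r = 2√(93925/1458) ≈ 16.05.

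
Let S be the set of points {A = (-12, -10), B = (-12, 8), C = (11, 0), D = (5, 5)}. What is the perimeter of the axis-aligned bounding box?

Width = max x − min x = 11 − (-12) = 23.
Height = max y − min y = 8 − (-10) = 18.
Perimeter = 2(23 + 18) = 82.

82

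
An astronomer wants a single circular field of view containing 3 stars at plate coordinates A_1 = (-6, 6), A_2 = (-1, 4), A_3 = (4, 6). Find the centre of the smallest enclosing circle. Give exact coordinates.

Side lengths²: A_1A_2² = 29, A_1A_3² = 100, A_2A_3² = 29.
Since A_1A_3² = 100 ≥ 29 + 29 = 58, the angle opposite A_1A_3 is not acute, so the smallest enclosing circle has A_1A_3 as diameter.
Centre = midpoint of A_1A_3 = (-1, 6), r² = 100/4 = 25.
Centre = (-1, 6).

(-1, 6)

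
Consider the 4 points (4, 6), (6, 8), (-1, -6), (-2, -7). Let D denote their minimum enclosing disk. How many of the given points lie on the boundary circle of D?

A smallest enclosing disk is always determined by at most three of the input points on its boundary.
The farthest pair is (6, 8)–(-2, -7) with squared distance 289. The circle on this segment as diameter has centre (2, 0.5) and r² = 289/4 = 72.25.
Check (4, 6): distance² to centre = 34.25 ≤ 72.25, so it lies inside.
All remaining points lie in this disk, and no smaller disk contains both endpoints, so this is the minimum enclosing circle.
The points at distance exactly r from the centre are (6, 8), (-2, -7) — 2 points.

2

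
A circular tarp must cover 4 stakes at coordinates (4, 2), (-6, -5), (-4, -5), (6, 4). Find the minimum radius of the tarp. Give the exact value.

The farthest pair is (-6, -5)–(6, 4) with squared distance 225. The circle on this segment as diameter has centre (0, -0.5) and r² = 225/4 = 56.25.
Check (4, 2): distance² to centre = 22.25 ≤ 56.25, so it lies inside.
All remaining points lie in this disk, and no smaller disk contains both endpoints, so this is the minimum enclosing circle.
r = √(56.25) = 7.5.

7.5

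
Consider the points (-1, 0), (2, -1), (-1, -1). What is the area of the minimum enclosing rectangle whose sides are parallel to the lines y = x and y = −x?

In coordinates u = x + y, v = x − y the rectangle is axis-aligned; the map (x,y)→(u,v) scales areas by 2.
u-values: -1, 1, -2; range = 1 − (-2) = 3.
v-values: -1, 3, 0; range = 3 − (-1) = 4.
Area = (3 × 4) / 2 = 6.

6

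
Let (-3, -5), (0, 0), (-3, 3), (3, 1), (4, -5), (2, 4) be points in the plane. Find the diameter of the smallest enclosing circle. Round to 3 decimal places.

The farthest pair is (-3, 3)–(4, -5) with squared distance 113. The circle on this segment as diameter has centre (0.5, -1) and r² = 113/4 = 28.25.
Check (-3, -5): distance² to centre = 28.25 ≤ 28.25, so it lies inside.
All remaining points lie in this disk, and no smaller disk contains both endpoints, so this is the minimum enclosing circle.
Diameter = 2r = 2√(28.25) ≈ 10.630.

10.630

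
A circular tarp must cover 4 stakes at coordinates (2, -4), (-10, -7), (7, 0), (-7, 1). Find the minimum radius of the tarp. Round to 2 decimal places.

9.19

By Welzl's lemma the MEC is supported by two points (diametrically opposite) or three points (on a circumcircle).
The farthest pair is (-10, -7)–(7, 0) with squared distance 338. The circle on this segment as diameter has centre (-1.5, -3.5) and r² = 338/4 = 84.5.
Check (2, -4): distance² to centre = 12.5 ≤ 84.5, so it lies inside.
All remaining points lie in this disk, and no smaller disk contains both endpoints, so this is the minimum enclosing circle.
r = √(84.5) ≈ 9.19.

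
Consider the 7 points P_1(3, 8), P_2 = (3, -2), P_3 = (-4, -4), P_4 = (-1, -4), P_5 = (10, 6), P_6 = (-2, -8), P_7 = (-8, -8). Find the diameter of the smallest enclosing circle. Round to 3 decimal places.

22.804

The minimum enclosing circle of a finite set is fixed by two of the points (as a diameter) or three (as a circumcircle).
The farthest pair is P_5–P_7 with squared distance 520. The circle on this segment as diameter has centre (1, -1) and r² = 520/4 = 130.
Check P_1: distance² to centre = 85 ≤ 130, so it lies inside.
All remaining points lie in this disk, and no smaller disk contains both endpoints, so this is the minimum enclosing circle.
Diameter = 2r = 2√130 ≈ 22.804.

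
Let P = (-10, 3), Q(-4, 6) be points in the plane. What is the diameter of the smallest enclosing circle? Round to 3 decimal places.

The smallest circle enclosing two points has them as diameter endpoints.
Centre = midpoint = (-7, 4.5); r² = |PQ|²/4 = 45/4 = 11.25.
Diameter = 2r = 2√(11.25) ≈ 6.708.

6.708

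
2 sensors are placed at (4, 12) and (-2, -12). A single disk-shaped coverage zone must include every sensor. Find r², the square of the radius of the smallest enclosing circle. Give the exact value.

The smallest circle enclosing two points has them as diameter endpoints.
Centre = midpoint = (1, 0); r² = |(4, 12)−(-2, -12)|²/4 = 612/4 = 153.

153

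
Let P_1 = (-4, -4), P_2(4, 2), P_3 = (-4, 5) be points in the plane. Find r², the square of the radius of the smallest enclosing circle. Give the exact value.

Side lengths²: P_1P_2² = 100, P_1P_3² = 81, P_2P_3² = 73.
Since P_1P_2² = 100 < 81 + 73 = 154, the triangle is acute, so the smallest enclosing circle is the circumcircle.
Circumcentre = (-1.125, 0.5), r² = 28.515625.

28.515625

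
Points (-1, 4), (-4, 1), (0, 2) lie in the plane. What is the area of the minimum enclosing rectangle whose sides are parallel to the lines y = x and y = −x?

9

In coordinates u = x + y, v = x − y the rectangle is axis-aligned; the map (x,y)→(u,v) scales areas by 2.
u-values: 3, -3, 2; range = 3 − (-3) = 6.
v-values: -5, -5, -2; range = -2 − (-5) = 3.
Area = (6 × 3) / 2 = 9.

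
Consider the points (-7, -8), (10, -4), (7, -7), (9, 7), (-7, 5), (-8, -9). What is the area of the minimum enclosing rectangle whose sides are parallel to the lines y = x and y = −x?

In coordinates u = x + y, v = x − y the rectangle is axis-aligned; the map (x,y)→(u,v) scales areas by 2.
u-values: -15, 6, 0, 16, -2, -17; range = 16 − (-17) = 33.
v-values: 1, 14, 14, 2, -12, 1; range = 14 − (-12) = 26.
Area = (33 × 26) / 2 = 429.

429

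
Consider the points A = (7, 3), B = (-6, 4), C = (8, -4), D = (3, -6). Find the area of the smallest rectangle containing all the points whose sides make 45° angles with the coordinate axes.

143

In coordinates u = x + y, v = x − y the rectangle is axis-aligned; the map (x,y)→(u,v) scales areas by 2.
u-values: 10, -2, 4, -3; range = 10 − (-3) = 13.
v-values: 4, -10, 12, 9; range = 12 − (-10) = 22.
Area = (13 × 22) / 2 = 143.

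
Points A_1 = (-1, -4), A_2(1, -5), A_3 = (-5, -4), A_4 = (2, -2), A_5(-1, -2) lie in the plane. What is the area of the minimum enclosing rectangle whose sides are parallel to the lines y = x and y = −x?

31.5

In coordinates u = x + y, v = x − y the rectangle is axis-aligned; the map (x,y)→(u,v) scales areas by 2.
u-values: -5, -4, -9, 0, -3; range = 0 − (-9) = 9.
v-values: 3, 6, -1, 4, 1; range = 6 − (-1) = 7.
Area = (9 × 7) / 2 = 31.5.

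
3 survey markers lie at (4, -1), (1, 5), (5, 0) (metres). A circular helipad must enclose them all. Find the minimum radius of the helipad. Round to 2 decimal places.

Call the three points A, B, C in the order given.
Side lengths²: AB² = 45, AC² = 2, BC² = 41.
Since AB² = 45 ≥ 41 + 2 = 43, the angle opposite AB is not acute, so the smallest enclosing circle has AB as diameter.
Centre = midpoint of AB = (2.5, 2), r² = 45/4 = 11.25.
r = √(11.25) ≈ 3.35.

3.35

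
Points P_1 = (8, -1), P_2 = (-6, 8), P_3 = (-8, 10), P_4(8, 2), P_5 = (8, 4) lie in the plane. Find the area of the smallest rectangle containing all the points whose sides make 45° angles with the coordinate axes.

In coordinates u = x + y, v = x − y the rectangle is axis-aligned; the map (x,y)→(u,v) scales areas by 2.
u-values: 7, 2, 2, 10, 12; range = 12 − 2 = 10.
v-values: 9, -14, -18, 6, 4; range = 9 − (-18) = 27.
Area = (10 × 27) / 2 = 135.

135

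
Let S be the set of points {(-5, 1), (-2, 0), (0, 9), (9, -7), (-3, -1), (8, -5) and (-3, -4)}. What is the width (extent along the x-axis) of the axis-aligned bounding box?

max x = 9, min x = -5, so width = 14.

14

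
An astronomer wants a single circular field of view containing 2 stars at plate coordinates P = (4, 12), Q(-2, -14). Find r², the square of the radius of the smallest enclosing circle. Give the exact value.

178

The smallest circle enclosing two points has them as diameter endpoints.
Centre = midpoint = (1, -1); r² = |PQ|²/4 = 712/4 = 178.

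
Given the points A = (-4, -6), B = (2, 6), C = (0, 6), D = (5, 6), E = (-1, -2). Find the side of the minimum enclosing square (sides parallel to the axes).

12

The bounding box has width 9 and height 12.
An axis-aligned square enclosing the set must have side ≥ max(width, height).
So the minimum side is max(9, 12) = 12.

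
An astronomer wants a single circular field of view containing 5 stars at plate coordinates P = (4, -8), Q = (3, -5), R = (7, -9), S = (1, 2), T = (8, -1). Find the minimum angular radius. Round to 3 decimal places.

The minimum enclosing circle of a finite set is fixed by two of the points (as a diameter) or three (as a circumcircle).
The farthest pair is R–S with squared distance 157. The circle on this segment as diameter has centre (4, -3.5) and r² = 157/4 = 39.25.
Check P: distance² to centre = 20.25 ≤ 39.25, so it lies inside.
All remaining points lie in this disk, and no smaller disk contains both endpoints, so this is the minimum enclosing circle.
r = √(39.25) ≈ 6.265.

6.265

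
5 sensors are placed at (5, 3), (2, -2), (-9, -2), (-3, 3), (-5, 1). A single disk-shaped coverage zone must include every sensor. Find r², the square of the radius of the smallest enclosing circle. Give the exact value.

55.25

A smallest enclosing disk is always determined by at most three of the input points on its boundary.
The farthest pair is (5, 3)–(-9, -2) with squared distance 221. The circle on this segment as diameter has centre (-2, 0.5) and r² = 221/4 = 55.25.
Check (2, -2): distance² to centre = 22.25 ≤ 55.25, so it lies inside.
All remaining points lie in this disk, and no smaller disk contains both endpoints, so this is the minimum enclosing circle.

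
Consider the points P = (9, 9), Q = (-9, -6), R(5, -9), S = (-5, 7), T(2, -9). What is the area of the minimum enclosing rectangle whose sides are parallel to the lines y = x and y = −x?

In coordinates u = x + y, v = x − y the rectangle is axis-aligned; the map (x,y)→(u,v) scales areas by 2.
u-values: 18, -15, -4, 2, -7; range = 18 − (-15) = 33.
v-values: 0, -3, 14, -12, 11; range = 14 − (-12) = 26.
Area = (33 × 26) / 2 = 429.

429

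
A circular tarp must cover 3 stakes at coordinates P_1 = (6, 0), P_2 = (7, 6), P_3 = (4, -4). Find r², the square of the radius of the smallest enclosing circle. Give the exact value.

Side lengths²: P_1P_2² = 37, P_1P_3² = 20, P_2P_3² = 109.
Since P_2P_3² = 109 ≥ 37 + 20 = 57, the angle opposite P_2P_3 is not acute, so the smallest enclosing circle has P_2P_3 as diameter.
Centre = midpoint of P_2P_3 = (5.5, 1), r² = 109/4 = 27.25.

27.25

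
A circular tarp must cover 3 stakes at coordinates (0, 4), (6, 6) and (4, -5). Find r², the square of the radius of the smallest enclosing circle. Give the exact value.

Call the three points A, B, C in the order given.
Side lengths²: AB² = 40, AC² = 97, BC² = 125.
Since BC² = 125 < 97 + 40 = 137, the triangle is acute, so the smallest enclosing circle is the circumcircle.
Circumcentre = (277/62, 37/62), r² = 60625/1922.

60625/1922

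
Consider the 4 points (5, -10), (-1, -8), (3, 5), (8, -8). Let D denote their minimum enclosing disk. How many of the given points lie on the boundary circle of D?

By Welzl's lemma the MEC is supported by two points (diametrically opposite) or three points (on a circumcircle).
The farthest pair is (5, -10)–(3, 5) with squared distance 229. The circle on this segment as diameter has centre (4, -2.5) and r² = 229/4 = 57.25.
Check (-1, -8): distance² to centre = 55.25 ≤ 57.25, so it lies inside.
All remaining points lie in this disk, and no smaller disk contains both endpoints, so this is the minimum enclosing circle.
The points at distance exactly r from the centre are (5, -10), (3, 5) — 2 points.

2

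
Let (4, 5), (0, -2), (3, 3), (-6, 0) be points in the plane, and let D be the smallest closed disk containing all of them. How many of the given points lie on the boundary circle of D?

A smallest enclosing disk is always determined by at most three of the input points on its boundary.
The farthest pair is (4, 5)–(-6, 0) with squared distance 125. The circle on this segment as diameter has centre (-1, 2.5) and r² = 125/4 = 31.25.
Check (0, -2): distance² to centre = 21.25 ≤ 31.25, so it lies inside.
All remaining points lie in this disk, and no smaller disk contains both endpoints, so this is the minimum enclosing circle.
The points at distance exactly r from the centre are (4, 5), (-6, 0) — 2 points.

2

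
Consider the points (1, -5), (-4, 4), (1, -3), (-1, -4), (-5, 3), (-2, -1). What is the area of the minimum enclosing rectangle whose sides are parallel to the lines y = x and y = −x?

35

In coordinates u = x + y, v = x − y the rectangle is axis-aligned; the map (x,y)→(u,v) scales areas by 2.
u-values: -4, 0, -2, -5, -2, -3; range = 0 − (-5) = 5.
v-values: 6, -8, 4, 3, -8, -1; range = 6 − (-8) = 14.
Area = (5 × 14) / 2 = 35.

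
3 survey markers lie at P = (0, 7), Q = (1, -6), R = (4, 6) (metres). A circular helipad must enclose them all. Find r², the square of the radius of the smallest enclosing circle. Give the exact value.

42.5

Side lengths²: PQ² = 170, PR² = 17, QR² = 153.
Since PQ² = 170 ≥ 153 + 17 = 170, the angle opposite PQ is not acute, so the smallest enclosing circle has PQ as diameter.
Centre = midpoint of PQ = (0.5, 0.5), r² = 170/4 = 42.5.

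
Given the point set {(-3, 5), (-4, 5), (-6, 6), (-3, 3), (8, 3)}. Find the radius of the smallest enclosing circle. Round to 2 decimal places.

The farthest pair is (-6, 6)–(8, 3) with squared distance 205. The circle on this segment as diameter has centre (1, 4.5) and r² = 205/4 = 51.25.
Check (-3, 5): distance² to centre = 16.25 ≤ 51.25, so it lies inside.
All remaining points lie in this disk, and no smaller disk contains both endpoints, so this is the minimum enclosing circle.
r = √(51.25) ≈ 7.16.

7.16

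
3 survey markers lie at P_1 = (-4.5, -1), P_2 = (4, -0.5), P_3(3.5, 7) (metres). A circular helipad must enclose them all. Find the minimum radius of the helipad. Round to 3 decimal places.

5.657

Side lengths²: P_1P_2² = 72.5, P_1P_3² = 128, P_2P_3² = 56.5.
Since P_1P_3² = 128 < 72.5 + 56.5 = 129, the triangle is acute, so the smallest enclosing circle is the circumcircle.
Circumcentre = (-0.46875, 2.96875), r² = 32.001953125.
r = √(32.001953125) ≈ 5.657.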